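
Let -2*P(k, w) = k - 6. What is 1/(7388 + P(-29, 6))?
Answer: 2/14811 ≈ 0.00013503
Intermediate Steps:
P(k, w) = 3 - k/2 (P(k, w) = -(k - 6)/2 = -(-6 + k)/2 = 3 - k/2)
1/(7388 + P(-29, 6)) = 1/(7388 + (3 - ½*(-29))) = 1/(7388 + (3 + 29/2)) = 1/(7388 + 35/2) = 1/(14811/2) = 2/14811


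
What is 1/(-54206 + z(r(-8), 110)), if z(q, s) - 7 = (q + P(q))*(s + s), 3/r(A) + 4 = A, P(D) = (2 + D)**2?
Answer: -4/214321 ≈ -1.8664e-5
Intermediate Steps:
r(A) = 3/(-4 + A)
z(q, s) = 7 + 2*s*(q + (2 + q)**2) (z(q, s) = 7 + (q + (2 + q)**2)*(s + s) = 7 + (q + (2 + q)**2)*(2*s) = 7 + 2*s*(q + (2 + q)**2))
1/(-54206 + z(r(-8), 110)) = 1/(-54206 + (7 + 2*(3/(-4 - 8))*110 + 2*110*(2 + 3/(-4 - 8))**2)) = 1/(-54206 + (7 + 2*(3/(-12))*110 + 2*110*(2 + 3/(-12))**2)) = 1/(-54206 + (7 + 2*(3*(-1/12))*110 + 2*110*(2 + 3*(-1/12))**2)) = 1/(-54206 + (7 + 2*(-1/4)*110 + 2*110*(2 - 1/4)**2)) = 1/(-54206 + (7 - 55 + 2*110*(7/4)**2)) = 1/(-54206 + (7 - 55 + 2*110*(49/16))) = 1/(-54206 + (7 - 55 + 2695/4)) = 1/(-54206 + 2503/4) = 1/(-214321/4) = -4/214321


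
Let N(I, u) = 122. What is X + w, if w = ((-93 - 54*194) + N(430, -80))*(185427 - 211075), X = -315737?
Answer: 267628919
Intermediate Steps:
w = 267944656 (w = ((-93 - 54*194) + 122)*(185427 - 211075) = ((-93 - 10476) + 122)*(-25648) = (-10569 + 122)*(-25648) = -10447*(-25648) = 267944656)
X + w = -315737 + 267944656 = 267628919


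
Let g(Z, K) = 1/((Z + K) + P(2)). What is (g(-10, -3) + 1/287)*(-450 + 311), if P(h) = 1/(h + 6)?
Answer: 304827/29561 ≈ 10.312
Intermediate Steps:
P(h) = 1/(6 + h)
g(Z, K) = 1/(⅛ + K + Z) (g(Z, K) = 1/((Z + K) + 1/(6 + 2)) = 1/((K + Z) + 1/8) = 1/((K + Z) + ⅛) = 1/(⅛ + K + Z))
(g(-10, -3) + 1/287)*(-450 + 311) = (8/(1 + 8*(-3) + 8*(-10)) + 1/287)*(-450 + 311) = (8/(1 - 24 - 80) + 1/287)*(-139) = (8/(-103) + 1/287)*(-139) = (8*(-1/103) + 1/287)*(-139) = (-8/103 + 1/287)*(-139) = -2193/29561*(-139) = 304827/29561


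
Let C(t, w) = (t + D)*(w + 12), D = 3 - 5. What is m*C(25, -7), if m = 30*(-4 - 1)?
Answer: -17250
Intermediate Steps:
D = -2
m = -150 (m = 30*(-5) = -150)
C(t, w) = (-2 + t)*(12 + w) (C(t, w) = (t - 2)*(w + 12) = (-2 + t)*(12 + w))
m*C(25, -7) = -150*(-24 - 2*(-7) + 12*25 + 25*(-7)) = -150*(-24 + 14 + 300 - 175) = -150*115 = -17250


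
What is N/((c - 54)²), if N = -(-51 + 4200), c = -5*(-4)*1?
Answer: -4149/1156 ≈ -3.5891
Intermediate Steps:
c = 20 (c = 20*1 = 20)
N = -4149 (N = -1*4149 = -4149)
N/((c - 54)²) = -4149/(20 - 54)² = -4149/((-34)²) = -4149/1156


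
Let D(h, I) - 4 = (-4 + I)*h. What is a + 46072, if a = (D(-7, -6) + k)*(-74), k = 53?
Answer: 36674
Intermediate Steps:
D(h, I) = 4 + h*(-4 + I) (D(h, I) = 4 + (-4 + I)*h = 4 + h*(-4 + I))
a = -9398 (a = ((4 - 4*(-7) - 6*(-7)) + 53)*(-74) = ((4 + 28 + 42) + 53)*(-74) = (74 + 53)*(-74) = 127*(-74) = -9398)
a + 46072 = -9398 + 46072 = 36674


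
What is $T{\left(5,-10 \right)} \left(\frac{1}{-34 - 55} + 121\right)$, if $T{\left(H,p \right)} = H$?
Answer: $\frac{53840}{89} \approx 604.94$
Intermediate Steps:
$T{\left(5,-10 \right)} \left(\frac{1}{-34 - 55} + 121\right) = 5 \left(\frac{1}{-34 - 55} + 121\right) = 5 \left(\frac{1}{-89} + 121\right) = 5 \left(- \frac{1}{89} + 121\right) = 5 \cdot \frac{10768}{89} = \frac{53840}{89}$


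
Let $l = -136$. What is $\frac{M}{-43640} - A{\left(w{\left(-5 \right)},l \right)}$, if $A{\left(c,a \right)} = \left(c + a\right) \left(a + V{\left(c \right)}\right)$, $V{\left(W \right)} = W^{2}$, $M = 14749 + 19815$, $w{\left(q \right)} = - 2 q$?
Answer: $- \frac{49496401}{10910} \approx -4536.8$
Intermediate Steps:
$M = 34564$
$A{\left(c,a \right)} = \left(a + c\right) \left(a + c^{2}\right)$ ($A{\left(c,a \right)} = \left(c + a\right) \left(a + c^{2}\right) = \left(a + c\right) \left(a + c^{2}\right)$)
$\frac{M}{-43640} - A{\left(w{\left(-5 \right)},l \right)} = \frac{34564}{-43640} - \left(\left(-136\right)^{2} + \left(\left(-2\right) \left(-5\right)\right)^{3} - 136 \left(\left(-2\right) \left(-5\right)\right) - 136 \left(\left(-2\right) \left(-5\right)\right)^{2}\right) = 34564 \left(- \frac{1}{43640}\right) - \left(18496 + 10^{3} - 1360 - 136 \cdot 10^{2}\right) = - \frac{8641}{10910} - \left(18496 + 1000 - 1360 - 13600\right) = - \frac{8641}{10910} - 4536 = - \frac{49496401}{10910}$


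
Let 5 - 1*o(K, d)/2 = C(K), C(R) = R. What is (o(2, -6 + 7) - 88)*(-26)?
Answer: 2132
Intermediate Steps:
o(K, d) = 10 - 2*K
(o(2, -6 + 7) - 88)*(-26) = ((10 - 2*2) - 88)*(-26) = ((10 - 4) - 88)*(-26) = (6 - 88)*(-26) = -82*(-26) = 2132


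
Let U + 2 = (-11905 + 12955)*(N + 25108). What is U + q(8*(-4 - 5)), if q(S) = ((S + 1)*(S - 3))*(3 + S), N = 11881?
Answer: 38471023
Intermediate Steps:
U = 38838448 (U = -2 + (-11905 + 12955)*(11881 + 25108) = -2 + 1050*36989 = -2 + 38838450 = 38838448)
q(S) = (1 + S)*(-3 + S)*(3 + S) (q(S) = ((1 + S)*(-3 + S))*(3 + S) = (1 + S)*(-3 + S)*(3 + S))
U + q(8*(-4 - 5)) = 38838448 + (-9 + (8*(-4 - 5))² + (8*(-4 - 5))³ - 72*(-4 - 5)) = 38838448 + (-9 + (8*(-9))² + (8*(-9))³ - 72*(-9)) = 38838448 + (-9 + (-72)² + (-72)³ - 9*(-72)) = 38838448 + (-9 + 5184 - 373248 + 648) = 38838448 - 367425 = 38471023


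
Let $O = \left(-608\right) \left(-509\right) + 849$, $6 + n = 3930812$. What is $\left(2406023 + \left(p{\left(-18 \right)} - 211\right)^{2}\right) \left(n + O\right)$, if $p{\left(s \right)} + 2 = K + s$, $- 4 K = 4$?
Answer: $10432523527569$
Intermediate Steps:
$K = -1$ ($K = \left(- \frac{1}{4}\right) 4 = -1$)
$n = 3930806$ ($n = -6 + 3930812 = 3930806$)
$O = 310321$ ($O = 309472 + 849 = 310321$)
$p{\left(s \right)} = -3 + s$ ($p{\left(s \right)} = -2 + \left(-1 + s\right) = -3 + s$)
$\left(2406023 + \left(p{\left(-18 \right)} - 211\right)^{2}\right) \left(n + O\right) = \left(2406023 + \left(\left(-3 - 18\right) - 211\right)^{2}\right) \left(3930806 + 310321\right) = \left(2406023 + \left(-21 - 211\right)^{2}\right) 4241127 = \left(2406023 + \left(-232\right)^{2}\right) 4241127 = \left(2406023 + 53824\right) 4241127 = 2459847 \cdot 4241127 = 10432523527569$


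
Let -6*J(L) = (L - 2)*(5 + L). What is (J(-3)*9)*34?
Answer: 510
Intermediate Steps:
J(L) = -(-2 + L)*(5 + L)/6 (J(L) = -(L - 2)*(5 + L)/6 = -(-2 + L)*(5 + L)/6)
(J(-3)*9)*34 = ((5/3 - 1/2*(-3) - 1/6*(-3)**2)*9)*34 = ((5/3 + 3/2 - 1/6*9)*9)*34 = ((5/3 + 3/2 - 3/2)*9)*34 = ((5/3)*9)*34 = 15*34 = 510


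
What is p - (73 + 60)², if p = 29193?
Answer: 11504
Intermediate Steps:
p - (73 + 60)² = 29193 - (73 + 60)² = 29193 - 1*133² = 29193 - 1*17689 = 29193 - 17689 = 11504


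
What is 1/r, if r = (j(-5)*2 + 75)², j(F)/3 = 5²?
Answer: 1/50625 ≈ 1.9753e-5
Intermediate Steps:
j(F) = 75 (j(F) = 3*5² = 3*25 = 75)
r = 50625 (r = (75*2 + 75)² = (150 + 75)² = 225² = 50625)
1/r = 1/50625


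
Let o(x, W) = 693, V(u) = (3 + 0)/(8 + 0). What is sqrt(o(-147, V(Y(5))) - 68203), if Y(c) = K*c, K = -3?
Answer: I*sqrt(67510) ≈ 259.83*I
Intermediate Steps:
Y(c) = -3*c
V(u) = 3/8
sqrt(o(-147, V(Y(5))) - 68203) = sqrt(693 - 68203) = sqrt(-67510) = I*sqrt(67510)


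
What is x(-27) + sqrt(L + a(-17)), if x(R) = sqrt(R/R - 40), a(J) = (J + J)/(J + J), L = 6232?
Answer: sqrt(6233) + I*sqrt(39) ≈ 78.949 + 6.245*I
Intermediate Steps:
a(J) = 1 (a(J) = (2*J)/((2*J)) = (2*J)*(1/(2*J)) = 1)
x(R) = I*sqrt(39) (x(R) = sqrt(1 - 40) = sqrt(-39) = I*sqrt(39))
x(-27) + sqrt(L + a(-17)) = I*sqrt(39) + sqrt(6232 + 1) = I*sqrt(39) + sqrt(6233) = sqrt(6233) + I*sqrt(39)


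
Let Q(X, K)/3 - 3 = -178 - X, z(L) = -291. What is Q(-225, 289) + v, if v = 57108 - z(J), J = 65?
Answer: 57549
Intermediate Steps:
Q(X, K) = -525 - 3*X (Q(X, K) = 9 + 3*(-178 - X) = 9 + (-534 - 3*X) = -525 - 3*X)
v = 57399 (v = 57108 - 1*(-291) = 57108 + 291 = 57399)
Q(-225, 289) + v = (-525 - 3*(-225)) + 57399 = (-525 + 675) + 57399 = 150 + 57399 = 57549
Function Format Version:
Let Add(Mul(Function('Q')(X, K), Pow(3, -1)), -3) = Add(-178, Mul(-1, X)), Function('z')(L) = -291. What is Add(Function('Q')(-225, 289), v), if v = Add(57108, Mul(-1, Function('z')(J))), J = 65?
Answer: 57549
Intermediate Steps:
Function('Q')(X, K) = Add(-525, Mul(-3, X)) (Function('Q')(X, K) = Add(9, Mul(3, Add(-178, Mul(-1, X)))) = Add(9, Add(-534, Mul(-3, X))) = Add(-525, Mul(-3, X)))
v = 57399 (v = Add(57108, Mul(-1, -291)) = Add(57108, 291) = 57399)
Add(Function('Q')(-225, 289), v) = Add(Add(-525, Mul(-3, -225)), 57399) = Add(Add(-525, 675), 57399) = Add(150, 57399) = 57549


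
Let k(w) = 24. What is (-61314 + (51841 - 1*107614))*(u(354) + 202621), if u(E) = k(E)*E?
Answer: -24719056179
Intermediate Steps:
u(E) = 24*E
(-61314 + (51841 - 1*107614))*(u(354) + 202621) = (-61314 + (51841 - 1*107614))*(24*354 + 202621) = (-61314 + (51841 - 107614))*(8496 + 202621) = (-61314 - 55773)*211117 = -117087*211117 = -24719056179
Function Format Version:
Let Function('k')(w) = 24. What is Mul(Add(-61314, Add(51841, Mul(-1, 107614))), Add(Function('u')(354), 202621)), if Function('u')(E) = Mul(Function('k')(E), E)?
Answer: -24719056179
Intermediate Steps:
Function('u')(E) = Mul(24, E)
Mul(Add(-61314, Add(51841, Mul(-1, 107614))), Add(Function('u')(354), 202621)) = Mul(Add(-61314, Add(51841, Mul(-1, 107614))), Add(Mul(24, 354), 202621)) = Mul(Add(-61314, Add(51841, -107614)), Add(8496, 202621)) = Mul(Add(-61314, -55773), 211117) = Mul(-117087, 211117) = -24719056179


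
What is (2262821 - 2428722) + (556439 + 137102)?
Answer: 527640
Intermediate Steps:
(2262821 - 2428722) + (556439 + 137102) = -165901 + 693541 = 527640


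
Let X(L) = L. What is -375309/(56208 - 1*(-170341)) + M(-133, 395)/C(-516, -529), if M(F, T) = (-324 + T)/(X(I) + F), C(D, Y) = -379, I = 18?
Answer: -16341757786/9874138165 ≈ -1.6550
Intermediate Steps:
M(F, T) = (-324 + T)/(18 + F)
-375309/(56208 - 1*(-170341)) + M(-133, 395)/C(-516, -529) = -375309/(56208 - 1*(-170341)) + ((-324 + 395)/(18 - 133))/(-379) = -375309/(56208 + 170341) + (71/(-115))*(-1/379) = -375309/226549 - 1/115*71*(-1/379) = -375309*1/226549 - 71/115*(-1/379) = -375309/226549 + 71/43585 = -16341757786/9874138165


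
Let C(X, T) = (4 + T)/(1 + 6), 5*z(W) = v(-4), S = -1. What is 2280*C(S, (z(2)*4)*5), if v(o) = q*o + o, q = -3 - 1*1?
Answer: 118560/7 ≈ 16937.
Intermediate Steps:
q = -4 (q = -3 - 1 = -4)
v(o) = -3*o (v(o) = -4*o + o = -3*o)
z(W) = 12/5 (z(W) = (-3*(-4))/5 = (1/5)*12 = 12/5)
C(X, T) = 4/7 + T/7 (C(X, T) = (4 + T)/7 = (4 + T)*(1/7) = 4/7 + T/7)
2280*C(S, (z(2)*4)*5) = 2280*(4/7 + (((12/5)*4)*5)/7) = 2280*(4/7 + ((48/5)*5)/7) = 2280*(4/7 + (1/7)*48) = 2280*(4/7 + 48/7) = 2280*(52/7) = 118560/7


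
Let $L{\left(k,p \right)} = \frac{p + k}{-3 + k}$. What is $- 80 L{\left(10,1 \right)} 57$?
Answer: $- \frac{50160}{7} \approx -7165.7$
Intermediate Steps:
$L{\left(k,p \right)} = \frac{k + p}{-3 + k}$
$- 80 L{\left(10,1 \right)} 57 = - 80 \frac{10 + 1}{-3 + 10} \cdot 57 = - 80 \cdot \frac{1}{7} \cdot 11 \cdot 57 = \left(-80\right) \frac{11}{7} \cdot 57 = \left(- \frac{880}{7}\right) 57 = - \frac{50160}{7}$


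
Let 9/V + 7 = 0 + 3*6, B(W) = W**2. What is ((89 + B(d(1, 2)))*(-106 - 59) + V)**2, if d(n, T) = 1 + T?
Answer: 31634535321/121 ≈ 2.6144e+8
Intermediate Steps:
V = 9/11 (V = 9/(-7 + (0 + 3*6)) = 9/(-7 + (0 + 18)) = 9/(-7 + 18) = 9/11 ≈ 0.81818)
((89 + B(d(1, 2)))*(-106 - 59) + V)**2 = ((89 + (1 + 2)**2)*(-106 - 59) + 9/11)**2 = ((89 + 3**2)*(-165) + 9/11)**2 = ((89 + 9)*(-165) + 9/11)**2 = (98*(-165) + 9/11)**2 = (-16170 + 9/11)**2 = (-177861/11)**2 = 31634535321/121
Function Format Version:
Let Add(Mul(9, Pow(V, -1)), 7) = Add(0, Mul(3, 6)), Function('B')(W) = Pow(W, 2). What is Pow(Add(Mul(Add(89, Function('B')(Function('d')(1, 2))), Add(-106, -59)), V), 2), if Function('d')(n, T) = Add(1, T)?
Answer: Rational(31634535321, 121) ≈ 2.6144e+8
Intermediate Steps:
V = Rational(9, 11) (V = Mul(9, Pow(Add(-7, Add(0, Mul(3, 6))), -1)) = Mul(9, Pow(Add(-7, Add(0, 18)), -1)) = Mul(9, Pow(Add(-7, 18), -1)) = Mul(9, Pow(11, -1)) = Mul(9, Rational(1, 11)) = Rational(9, 11) ≈ 0.81818)
Pow(Add(Mul(Add(89, Function('B')(Function('d')(1, 2))), Add(-106, -59)), V), 2) = Pow(Add(Mul(Add(89, Pow(Add(1, 2), 2)), Add(-106, -59)), Rational(9, 11)), 2) = Pow(Add(Mul(Add(89, Pow(3, 2)), -165), Rational(9, 11)), 2) = Pow(Add(Mul(Add(89, 9), -165), Rational(9, 11)), 2) = Pow(Add(Mul(98, -165), Rational(9, 11)), 2) = Pow(Add(-16170, Rational(9, 11)), 2) = Pow(Rational(-177861, 11), 2) = Rational(31634535321, 121)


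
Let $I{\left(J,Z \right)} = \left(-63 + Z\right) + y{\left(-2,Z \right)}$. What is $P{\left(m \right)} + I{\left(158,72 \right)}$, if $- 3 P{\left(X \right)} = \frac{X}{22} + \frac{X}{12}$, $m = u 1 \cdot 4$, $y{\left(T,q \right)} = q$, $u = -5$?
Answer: $\frac{8104}{99} \approx 81.859$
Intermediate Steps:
$I{\left(J,Z \right)} = -63 + 2 Z$ ($I{\left(J,Z \right)} = \left(-63 + Z\right) + Z = -63 + 2 Z$)
$m = -20$ ($m = \left(-5\right) 1 \cdot 4 = \left(-5\right) 4 = -20$)
$P{\left(X \right)} = - \frac{17 X}{396}$ ($P{\left(X \right)} = - \frac{\frac{X}{22} + \frac{X}{12}}{3} = - \frac{\frac{17}{132} X}{3} = - \frac{17 X}{396}$)
$P{\left(m \right)} + I{\left(158,72 \right)} = \left(- \frac{17}{396}\right) \left(-20\right) + \left(-63 + 2 \cdot 72\right) = \frac{85}{99} + \left(-63 + 144\right) = \frac{85}{99} + 81 = \frac{8104}{99}$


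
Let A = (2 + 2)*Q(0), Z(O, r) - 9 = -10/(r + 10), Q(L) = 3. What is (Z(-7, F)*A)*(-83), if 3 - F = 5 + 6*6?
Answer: -65238/7 ≈ -9319.7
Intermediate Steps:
F = -38 (F = 3 - (5 + 6*6) = 3 - (5 + 36) = 3 - 1*41 = 3 - 41 = -38)
Z(O, r) = 9 - 10/(10 + r) (Z(O, r) = 9 - 10/(r + 10) = 9 - 10/(10 + r))
A = 12 (A = (2 + 2)*3 = 4*3 = 12)
(Z(-7, F)*A)*(-83) = (((80 + 9*(-38))/(10 - 38))*12)*(-83) = (((80 - 342)/(-28))*12)*(-83) = (-1/28*(-262)*12)*(-83) = ((131/14)*12)*(-83) = (786/7)*(-83) = -65238/7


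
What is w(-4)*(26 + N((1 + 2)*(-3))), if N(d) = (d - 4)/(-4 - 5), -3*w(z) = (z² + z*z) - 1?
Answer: -7657/27 ≈ -283.59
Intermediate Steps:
w(z) = ⅓ - 2*z²/3 (w(z) = -((z² + z*z) - 1)/3 = -((z² + z²) - 1)/3 = -(2*z² - 1)/3 = -(-1 + 2*z²)/3 = ⅓ - 2*z²/3)
N(d) = 4/9 - d/9 (N(d) = (-4 + d)/(-9) = (-4 + d)*(-⅑) = 4/9 - d/9)
w(-4)*(26 + N((1 + 2)*(-3))) = (⅓ - ⅔*(-4)²)*(26 + (4/9 - (1 + 2)*(-3)/9)) = (⅓ - ⅔*16)*(26 + (4/9 - (-3)/3)) = (⅓ - 32/3)*(26 + (4/9 - ⅑*(-9))) = -31*(26 + (4/9 + 1))/3 = -31*(26 + 13/9)/3 = -31/3*247/9 = -7657/27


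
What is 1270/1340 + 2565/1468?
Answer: 265073/98356 ≈ 2.6950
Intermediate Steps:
1270/1340 + 2565/1468 = 1270*(1/1340) + 2565*(1/1468) = 127/134 + 2565/1468 = 265073/98356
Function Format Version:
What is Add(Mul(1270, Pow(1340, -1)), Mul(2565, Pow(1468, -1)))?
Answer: Rational(265073, 98356) ≈ 2.6950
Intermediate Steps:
Add(Mul(1270, Pow(1340, -1)), Mul(2565, Pow(1468, -1))) = Add(Mul(1270, Rational(1, 1340)), Mul(2565, Rational(1, 1468))) = Add(Rational(127, 134), Rational(2565, 1468)) = Rational(265073, 98356)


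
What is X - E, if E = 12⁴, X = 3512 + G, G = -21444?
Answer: -38668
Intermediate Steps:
X = -17932 (X = 3512 - 21444 = -17932)
E = 20736
X - E = -17932 - 1*20736 = -17932 - 20736 = -38668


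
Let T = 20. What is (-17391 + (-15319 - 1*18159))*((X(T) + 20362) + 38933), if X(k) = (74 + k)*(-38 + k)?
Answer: -2930207007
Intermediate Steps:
X(k) = (-38 + k)*(74 + k)
(-17391 + (-15319 - 1*18159))*((X(T) + 20362) + 38933) = (-17391 + (-15319 - 1*18159))*(((-2812 + 20² + 36*20) + 20362) + 38933) = (-17391 + (-15319 - 18159))*(((-2812 + 400 + 720) + 20362) + 38933) = (-17391 - 33478)*((-1692 + 20362) + 38933) = -50869*(18670 + 38933) = -50869*57603 = -2930207007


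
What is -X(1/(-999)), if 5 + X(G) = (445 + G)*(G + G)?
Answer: 5879113/998001 ≈ 5.8909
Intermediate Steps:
X(G) = -5 + 2*G*(445 + G) (X(G) = -5 + (445 + G)*(G + G) = -5 + (445 + G)*(2*G) = -5 + 2*G*(445 + G))
-X(1/(-999)) = -(-5 + 2*(1/(-999))² + 890/(-999)) = -(-5 + 2*(-1/999)² + 890*(-1/999)) = -(-5 + 2*(1/998001) - 890/999) = -(-5 + 2/998001 - 890/999) = -1*(-5879113/998001) = 5879113/998001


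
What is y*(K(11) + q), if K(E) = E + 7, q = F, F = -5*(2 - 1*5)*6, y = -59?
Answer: -6372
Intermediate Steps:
F = 90 (F = -5*(2 - 5)*6 = -5*(-3)*6 = 15*6 = 90)
q = 90
K(E) = 7 + E
y*(K(11) + q) = -59*((7 + 11) + 90) = -59*(18 + 90) = -59*108 = -6372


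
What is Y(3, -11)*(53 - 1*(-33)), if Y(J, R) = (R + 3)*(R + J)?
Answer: 5504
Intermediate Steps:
Y(J, R) = (3 + R)*(J + R)
Y(3, -11)*(53 - 1*(-33)) = ((-11)² + 3*3 + 3*(-11) + 3*(-11))*(53 - 1*(-33)) = (121 + 9 - 33 - 33)*(53 + 33) = 64*86 = 5504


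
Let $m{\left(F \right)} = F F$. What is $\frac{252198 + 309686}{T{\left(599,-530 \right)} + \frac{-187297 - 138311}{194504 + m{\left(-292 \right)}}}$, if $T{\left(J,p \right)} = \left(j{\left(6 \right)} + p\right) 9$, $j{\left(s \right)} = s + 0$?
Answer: $- \frac{385287164}{3234587} \approx -119.11$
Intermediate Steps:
$j{\left(s \right)} = s$
$T{\left(J,p \right)} = 54 + 9 p$ ($T{\left(J,p \right)} = \left(6 + p\right) 9 = 54 + 9 p$)
$m{\left(F \right)} = F^{2}$
$\frac{252198 + 309686}{T{\left(599,-530 \right)} + \frac{-187297 - 138311}{194504 + m{\left(-292 \right)}}} = \frac{252198 + 309686}{\left(54 + 9 \left(-530\right)\right) + \frac{-187297 - 138311}{194504 + \left(-292\right)^{2}}} = \frac{561884}{\left(54 - 4770\right) - \frac{325608}{194504 + 85264}} = \frac{561884}{-4716 - \frac{325608}{279768}} = \frac{561884}{-4716 - \frac{13567}{11657}} = \frac{561884}{- \frac{54987979}{11657}} = 561884 \left(- \frac{11657}{54987979}\right) = - \frac{385287164}{3234587}$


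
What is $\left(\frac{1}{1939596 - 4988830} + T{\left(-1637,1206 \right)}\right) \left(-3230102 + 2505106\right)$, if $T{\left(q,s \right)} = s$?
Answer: $- \frac{1333041518835094}{1524617} \approx -8.7435 \cdot 10^{8}$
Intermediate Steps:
$\left(\frac{1}{1939596 - 4988830} + T{\left(-1637,1206 \right)}\right) \left(-3230102 + 2505106\right) = \left(\frac{1}{1939596 - 4988830} + 1206\right) \left(-3230102 + 2505106\right) = \left(\frac{1}{-3049234} + 1206\right) \left(-724996\right) = \left(- \frac{1}{3049234} + 1206\right) \left(-724996\right) = \frac{3677376203}{3049234} \left(-724996\right) = - \frac{1333041518835094}{1524617}$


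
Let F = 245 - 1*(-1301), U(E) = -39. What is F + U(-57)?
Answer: 1507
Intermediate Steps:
F = 1546 (F = 245 + 1301 = 1546)
F + U(-57) = 1546 - 39 = 1507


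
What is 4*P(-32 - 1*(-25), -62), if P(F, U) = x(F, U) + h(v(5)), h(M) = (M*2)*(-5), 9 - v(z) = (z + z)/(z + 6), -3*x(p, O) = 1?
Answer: -10724/33 ≈ -324.97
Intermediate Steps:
x(p, O) = -1/3 (x(p, O) = -1/3*1 = -1/3)
v(z) = 9 - 2*z/(6 + z) (v(z) = 9 - (z + z)/(z + 6) = 9 - 2*z/(6 + z))
h(M) = -10*M (h(M) = (2*M)*(-5) = -10*M)
P(F, U) = -2681/33 (P(F, U) = -1/3 - 10*(54 + 7*5)/(6 + 5) = -1/3 - 10*(54 + 35)/11 = -1/3 - 10*89/11 = -1/3 - 890/11 = -2681/33)
4*P(-32 - 1*(-25), -62) = 4*(-2681/33) = -10724/33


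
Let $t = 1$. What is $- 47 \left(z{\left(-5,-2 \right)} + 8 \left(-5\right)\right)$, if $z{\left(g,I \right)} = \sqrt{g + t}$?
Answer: $1880 - 94 i \approx 1880.0 - 94.0 i$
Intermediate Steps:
$z{\left(g,I \right)} = \sqrt{1 + g}$ ($z{\left(g,I \right)} = \sqrt{g + 1} = \sqrt{1 + g}$)
$- 47 \left(z{\left(-5,-2 \right)} + 8 \left(-5\right)\right) = - 47 \left(\sqrt{1 - 5} + 8 \left(-5\right)\right) = - 47 \left(\sqrt{-4} - 40\right) = - 47 \left(2 i - 40\right) = - 47 \left(-40 + 2 i\right) = 1880 - 94 i$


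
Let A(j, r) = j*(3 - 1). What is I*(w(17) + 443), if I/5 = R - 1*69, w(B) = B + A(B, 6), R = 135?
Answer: 163020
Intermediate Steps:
A(j, r) = 2*j (A(j, r) = j*2 = 2*j)
w(B) = 3*B (w(B) = B + 2*B = 3*B)
I = 330 (I = 5*(135 - 1*69) = 5*(135 - 69) = 5*66 = 330)
I*(w(17) + 443) = 330*(3*17 + 443) = 330*(51 + 443) = 330*494 = 163020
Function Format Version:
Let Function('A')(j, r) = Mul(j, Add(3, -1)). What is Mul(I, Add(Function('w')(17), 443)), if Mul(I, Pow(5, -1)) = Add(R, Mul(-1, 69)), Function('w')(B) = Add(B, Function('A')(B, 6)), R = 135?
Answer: 163020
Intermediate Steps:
Function('A')(j, r) = Mul(2, j) (Function('A')(j, r) = Mul(j, 2) = Mul(2, j))
Function('w')(B) = Mul(3, B) (Function('w')(B) = Add(B, Mul(2, B)) = Mul(3, B))
I = 330 (I = Mul(5, Add(135, Mul(-1, 69))) = Mul(5, Add(135, -69)) = Mul(5, 66) = 330)
Mul(I, Add(Function('w')(17), 443)) = Mul(330, Add(Mul(3, 17), 443)) = Mul(330, Add(51, 443)) = Mul(330, 494) = 163020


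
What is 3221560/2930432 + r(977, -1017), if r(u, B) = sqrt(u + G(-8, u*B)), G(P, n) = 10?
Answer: 402695/366304 + sqrt(987) ≈ 32.516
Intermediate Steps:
r(u, B) = sqrt(10 + u) (r(u, B) = sqrt(u + 10) = sqrt(10 + u))
3221560/2930432 + r(977, -1017) = 3221560/2930432 + sqrt(10 + 977) = 3221560*(1/2930432) + sqrt(987) = 402695/366304 + sqrt(987)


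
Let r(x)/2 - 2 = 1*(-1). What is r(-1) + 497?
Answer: 499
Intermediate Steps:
r(x) = 2 (r(x) = 4 + 2*(1*(-1)) = 4 + 2*(-1) = 4 - 2 = 2)
r(-1) + 497 = 2 + 497 = 499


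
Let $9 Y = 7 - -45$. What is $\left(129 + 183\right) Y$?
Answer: $\frac{5408}{3} \approx 1802.7$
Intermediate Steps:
$Y = \frac{52}{9}$ ($Y = \frac{7 - -45}{9} = \frac{7 + 45}{9} = \frac{1}{9} \cdot 52 = \frac{52}{9} \approx 5.7778$)
$\left(129 + 183\right) Y = \left(129 + 183\right) \frac{52}{9} = 312 \cdot \frac{52}{9} = \frac{5408}{3}$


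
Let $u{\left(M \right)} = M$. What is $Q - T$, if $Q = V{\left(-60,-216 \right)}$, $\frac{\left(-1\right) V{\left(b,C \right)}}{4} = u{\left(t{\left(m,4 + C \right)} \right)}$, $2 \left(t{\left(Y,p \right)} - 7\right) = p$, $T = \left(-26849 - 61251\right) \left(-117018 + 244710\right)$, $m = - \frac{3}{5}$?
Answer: $11249665596$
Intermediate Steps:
$m = - \frac{3}{5}$ ($m = \left(-3\right) \frac{1}{5} = - \frac{3}{5} \approx -0.6$)
$T = -11249665200$ ($T = \left(-88100\right) 127692 = -11249665200$)
$t{\left(Y,p \right)} = 7 + \frac{p}{2}$
$V{\left(b,C \right)} = -36 - 2 C$ ($V{\left(b,C \right)} = - 4 \left(7 + \frac{4 + C}{2}\right) = - 4 \left(7 + \left(2 + \frac{C}{2}\right)\right) = - 4 \left(9 + \frac{C}{2}\right) = -36 - 2 C$)
$Q = 396$ ($Q = -36 - -432 = -36 + 432 = 396$)
$Q - T = 396 - -11249665200 = 396 + 11249665200 = 11249665596$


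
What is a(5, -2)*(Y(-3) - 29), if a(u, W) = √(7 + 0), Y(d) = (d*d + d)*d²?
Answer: 25*√7 ≈ 66.144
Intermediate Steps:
Y(d) = d²*(d + d²) (Y(d) = (d² + d)*d² = (d + d²)*d² = d²*(d + d²))
a(u, W) = √7
a(5, -2)*(Y(-3) - 29) = √7*((-3)³*(1 - 3) - 29) = √7*(-27*(-2) - 29) = √7*(54 - 29) = √7*25 = 25*√7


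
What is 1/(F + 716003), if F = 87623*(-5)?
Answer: 1/277888 ≈ 3.5986e-6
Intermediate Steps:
F = -438115
1/(F + 716003) = 1/(-438115 + 716003) = 1/277888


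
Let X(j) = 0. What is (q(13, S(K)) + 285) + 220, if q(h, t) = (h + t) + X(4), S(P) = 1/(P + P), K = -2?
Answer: 2071/4 ≈ 517.75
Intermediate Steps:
S(P) = 1/(2*P)
q(h, t) = h + t (q(h, t) = (h + t) + 0 = h + t)
(q(13, S(K)) + 285) + 220 = ((13 + (½)/(-2)) + 285) + 220 = ((13 + (½)*(-½)) + 285) + 220 = ((13 - ¼) + 285) + 220 = (51/4 + 285) + 220 = 1191/4 + 220 = 2071/4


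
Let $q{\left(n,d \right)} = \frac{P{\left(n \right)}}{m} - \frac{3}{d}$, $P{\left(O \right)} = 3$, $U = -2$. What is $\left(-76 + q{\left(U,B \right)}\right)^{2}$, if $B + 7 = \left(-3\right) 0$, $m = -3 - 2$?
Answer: $\frac{7107556}{1225} \approx 5802.1$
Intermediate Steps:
$m = -5$ ($m = -3 - 2 = -5$)
$B = -7$ ($B = -7 - 0 = -7 + 0 = -7$)
$q{\left(n,d \right)} = - \frac{3}{5} - \frac{3}{d}$ ($q{\left(n,d \right)} = \frac{3}{-5} - \frac{3}{d} = 3 \left(- \frac{1}{5}\right) - \frac{3}{d} = - \frac{3}{5} - \frac{3}{d}$)
$\left(-76 + q{\left(U,B \right)}\right)^{2} = \left(-76 - \left(\frac{3}{5} + \frac{3}{-7}\right)\right)^{2} = \left(-76 - \frac{6}{35}\right)^{2} = \left(- \frac{2666}{35}\right)^{2} = \frac{7107556}{1225}$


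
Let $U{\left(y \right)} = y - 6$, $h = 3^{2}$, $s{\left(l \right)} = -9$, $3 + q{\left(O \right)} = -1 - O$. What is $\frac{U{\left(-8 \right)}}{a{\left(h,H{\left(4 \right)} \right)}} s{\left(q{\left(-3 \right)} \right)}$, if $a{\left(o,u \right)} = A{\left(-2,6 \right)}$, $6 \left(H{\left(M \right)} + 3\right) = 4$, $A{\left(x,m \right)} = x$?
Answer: $-63$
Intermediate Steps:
$q{\left(O \right)} = -4 - O$ ($q{\left(O \right)} = -3 - \left(1 + O\right) = -4 - O$)
$H{\left(M \right)} = - \frac{7}{3}$ ($H{\left(M \right)} = -3 + \frac{1}{6} \cdot 4 = -3 + \frac{2}{3} = - \frac{7}{3}$)
$h = 9$
$a{\left(o,u \right)} = -2$
$U{\left(y \right)} = -6 + y$ ($U{\left(y \right)} = y - 6 = -6 + y$)
$\frac{U{\left(-8 \right)}}{a{\left(h,H{\left(4 \right)} \right)}} s{\left(q{\left(-3 \right)} \right)} = \frac{-6 - 8}{-2} \left(-9\right) = \left(- \frac{1}{2}\right) \left(-14\right) \left(-9\right) = 7 \left(-9\right) = -63$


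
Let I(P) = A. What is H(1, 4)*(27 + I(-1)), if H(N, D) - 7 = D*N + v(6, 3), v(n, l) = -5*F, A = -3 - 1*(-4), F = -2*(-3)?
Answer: -532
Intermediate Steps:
F = 6
A = 1 (A = -3 + 4 = 1)
I(P) = 1
v(n, l) = -30 (v(n, l) = -5*6 = -30)
H(N, D) = -23 + D*N (H(N, D) = 7 + (D*N - 30) = 7 + (-30 + D*N) = -23 + D*N)
H(1, 4)*(27 + I(-1)) = (-23 + 4*1)*(27 + 1) = (-23 + 4)*28 = -19*28 = -532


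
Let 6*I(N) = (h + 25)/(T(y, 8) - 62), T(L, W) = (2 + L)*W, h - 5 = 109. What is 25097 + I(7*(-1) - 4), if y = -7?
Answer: 15359225/612 ≈ 25097.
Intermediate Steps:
h = 114 (h = 5 + 109 = 114)
T(L, W) = W*(2 + L)
I(N) = -139/612 (I(N) = ((114 + 25)/(8*(2 - 7) - 62))/6 = (139/(8*(-5) - 62))/6 = (139/(-40 - 62))/6 = (139/(-102))/6 = (139*(-1/102))/6 = (⅙)*(-139/102) = -139/612)
25097 + I(7*(-1) - 4) = 25097 - 139/612 = 15359225/612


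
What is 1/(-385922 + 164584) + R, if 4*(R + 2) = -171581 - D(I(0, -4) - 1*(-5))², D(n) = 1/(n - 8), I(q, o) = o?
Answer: -232622419944/5422781 ≈ -42897.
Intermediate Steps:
D(n) = 1/(-8 + n)
R = -4203931/98 (R = -2 + (-171581 - (1/(-8 + (-4 - 1*(-5))))²)/4 = -2 + (-171581 - (1/(-8 + (-4 + 5)))²)/4 = -2 + (-171581 - (1/(-8 + 1))²)/4 = -2 + (-171581 - (1/(-7))²)/4 = -2 + (-171581 - (-⅐)²)/4 = -2 + (-171581 - 1*1/49)/4 = -2 + (-171581 - 1/49)/4 = -2 + (¼)*(-8407470/49) = -2 - 4203735/98 = -4203931/98 ≈ -42897.)
1/(-385922 + 164584) + R = 1/(-385922 + 164584) - 4203931/98 = 1/(-221338) - 4203931/98 = -1/221338 - 4203931/98 = -232622419944/5422781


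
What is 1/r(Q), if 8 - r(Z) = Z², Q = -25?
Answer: -1/617 ≈ -0.0016207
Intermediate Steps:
r(Z) = 8 - Z²
1/r(Q) = 1/(8 - 1*(-25)²) = 1/(8 - 1*625) = 1/(8 - 625) = 1/(-617) = -1/617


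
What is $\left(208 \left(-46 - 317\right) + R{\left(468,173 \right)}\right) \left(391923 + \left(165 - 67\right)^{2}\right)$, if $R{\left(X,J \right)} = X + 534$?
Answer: $-29914564554$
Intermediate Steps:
$R{\left(X,J \right)} = 534 + X$
$\left(208 \left(-46 - 317\right) + R{\left(468,173 \right)}\right) \left(391923 + \left(165 - 67\right)^{2}\right) = \left(208 \left(-46 - 317\right) + \left(534 + 468\right)\right) \left(391923 + \left(165 - 67\right)^{2}\right) = \left(208 \left(-363\right) + 1002\right) \left(391923 + 98^{2}\right) = \left(-75504 + 1002\right) \left(391923 + 9604\right) = \left(-74502\right) 401527 = -29914564554$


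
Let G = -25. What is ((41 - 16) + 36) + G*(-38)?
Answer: 1011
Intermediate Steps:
((41 - 16) + 36) + G*(-38) = ((41 - 16) + 36) - 25*(-38) = (25 + 36) + 950 = 61 + 950 = 1011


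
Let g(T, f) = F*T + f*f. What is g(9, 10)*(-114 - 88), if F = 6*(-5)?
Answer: 34340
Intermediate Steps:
F = -30
g(T, f) = f**2 - 30*T (g(T, f) = -30*T + f*f = -30*T + f**2 = f**2 - 30*T)
g(9, 10)*(-114 - 88) = (10**2 - 30*9)*(-114 - 88) = (100 - 270)*(-202) = -170*(-202) = 34340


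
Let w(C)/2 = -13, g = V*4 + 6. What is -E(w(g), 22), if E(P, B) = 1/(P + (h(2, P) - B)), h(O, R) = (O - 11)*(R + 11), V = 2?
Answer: -1/87 ≈ -0.011494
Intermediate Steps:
g = 14 (g = 2*4 + 6 = 8 + 6 = 14)
w(C) = -26 (w(C) = 2*(-13) = -26)
h(O, R) = (-11 + O)*(11 + R)
E(P, B) = 1/(-99 - B - 8*P) (E(P, B) = 1/(P + ((-121 - 11*P + 11*2 + 2*P) - B)) = 1/(P + ((-121 - 11*P + 22 + 2*P) - B)) = 1/(P + ((-99 - 9*P) - B)) = 1/(P + (-99 - B - 9*P)) = 1/(-99 - B - 8*P))
-E(w(g), 22) = -(-1)/(99 + 22 + 8*(-26)) = -(-1)/(99 + 22 - 208) = -(-1)/(-87) = -(-1)*(-1)/87 = -1*1/87 = -1/87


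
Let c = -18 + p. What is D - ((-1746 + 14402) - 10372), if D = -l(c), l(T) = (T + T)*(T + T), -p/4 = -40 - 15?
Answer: -165500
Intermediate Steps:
p = 220 (p = -4*(-40 - 15) = -4*(-55) = 220)
c = 202 (c = -18 + 220 = 202)
l(T) = 4*T² (l(T) = (2*T)*(2*T) = 4*T²)
D = -163216 (D = -4*202² = -4*40804 = -1*163216 = -163216)
D - ((-1746 + 14402) - 10372) = -163216 - ((-1746 + 14402) - 10372) = -163216 - (12656 - 10372) = -163216 - 1*2284 = -163216 - 2284 = -165500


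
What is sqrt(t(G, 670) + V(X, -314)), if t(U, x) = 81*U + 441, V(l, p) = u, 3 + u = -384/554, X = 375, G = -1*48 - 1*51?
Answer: I*sqrt(581735733)/277 ≈ 87.073*I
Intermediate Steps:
G = -99 (G = -48 - 51 = -99)
u = -1023/277 (u = -3 - 384/554 = -3 - 384*1/554 = -3 - 192/277 = -1023/277 ≈ -3.6931)
V(l, p) = -1023/277
t(U, x) = 441 + 81*U
sqrt(t(G, 670) + V(X, -314)) = sqrt((441 + 81*(-99)) - 1023/277) = sqrt((441 - 8019) - 1023/277) = sqrt(-7578 - 1023/277) = sqrt(-2100129/277) = I*sqrt(581735733)/277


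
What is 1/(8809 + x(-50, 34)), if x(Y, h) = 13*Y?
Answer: 1/8159 ≈ 0.00012256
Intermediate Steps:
1/(8809 + x(-50, 34)) = 1/(8809 + 13*(-50)) = 1/(8809 - 650) = 1/8159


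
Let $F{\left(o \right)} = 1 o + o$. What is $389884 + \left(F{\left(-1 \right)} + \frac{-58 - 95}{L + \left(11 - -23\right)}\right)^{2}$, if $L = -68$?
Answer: $\frac{1559561}{4} \approx 3.8989 \cdot 10^{5}$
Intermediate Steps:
$F{\left(o \right)} = 2 o$ ($F{\left(o \right)} = o + o = 2 o$)
$389884 + \left(F{\left(-1 \right)} + \frac{-58 - 95}{L + \left(11 - -23\right)}\right)^{2} = 389884 + \left(2 \left(-1\right) + \frac{-58 - 95}{-68 + \left(11 - -23\right)}\right)^{2} = 389884 + \left(-2 - \frac{153}{-68 + \left(11 + 23\right)}\right)^{2} = 389884 + \left(-2 - \frac{153}{-68 + 34}\right)^{2} = 389884 + \left(-2 - \frac{153}{-34}\right)^{2} = 389884 + \left(-2 - - \frac{9}{2}\right)^{2} = 389884 + \left(-2 + \frac{9}{2}\right)^{2} = 389884 + \left(\frac{5}{2}\right)^{2} = 389884 + \frac{25}{4} = \frac{1559561}{4}$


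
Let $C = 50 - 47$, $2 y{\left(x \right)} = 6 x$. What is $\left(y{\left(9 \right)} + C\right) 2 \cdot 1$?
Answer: $60$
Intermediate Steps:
$y{\left(x \right)} = 3 x$ ($y{\left(x \right)} = \frac{6 x}{2} = 3 x$)
$C = 3$
$\left(y{\left(9 \right)} + C\right) 2 \cdot 1 = \left(3 \cdot 9 + 3\right) 2 \cdot 1 = \left(27 + 3\right) 2 = 30 \cdot 2 = 60$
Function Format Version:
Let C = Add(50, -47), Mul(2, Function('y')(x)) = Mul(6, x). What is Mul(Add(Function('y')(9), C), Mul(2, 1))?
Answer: 60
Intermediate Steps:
Function('y')(x) = Mul(3, x) (Function('y')(x) = Mul(Rational(1, 2), Mul(6, x)) = Mul(3, x))
C = 3
Mul(Add(Function('y')(9), C), Mul(2, 1)) = Mul(Add(Mul(3, 9), 3), Mul(2, 1)) = Mul(Add(27, 3), 2) = Mul(30, 2) = 60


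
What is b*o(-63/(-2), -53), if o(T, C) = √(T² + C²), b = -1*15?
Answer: -15*√15205/2 ≈ -924.81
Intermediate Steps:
b = -15
o(T, C) = √(C² + T²)
b*o(-63/(-2), -53) = -15*√((-53)² + (-63/(-2))²) = -15*√(2809 + (-63*(-½))²) = -15*√(2809 + (63/2)²) = -15*√(2809 + 3969/4) = -15*√15205/2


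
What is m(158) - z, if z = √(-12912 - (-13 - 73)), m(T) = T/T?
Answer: 1 - 11*I*√106 ≈ 1.0 - 113.25*I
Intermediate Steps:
m(T) = 1
z = 11*I*√106 (z = √(-12912 - 1*(-86)) = √(-12912 + 86) = √(-12826) = 11*I*√106 ≈ 113.25*I)
m(158) - z = 1 - 11*I*√106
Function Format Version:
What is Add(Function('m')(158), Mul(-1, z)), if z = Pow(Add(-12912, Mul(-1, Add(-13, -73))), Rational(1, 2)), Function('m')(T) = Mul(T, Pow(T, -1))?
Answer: Add(1, Mul(-11, I, Pow(106, Rational(1, 2)))) ≈ Add(1.0000, Mul(-113.25, I))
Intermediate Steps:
Function('m')(T) = 1
z = Mul(11, I, Pow(106, Rational(1, 2))) (z = Pow(Add(-12912, Mul(-1, -86)), Rational(1, 2)) = Pow(Add(-12912, 86), Rational(1, 2)) = Pow(-12826, Rational(1, 2)) = Mul(11, I, Pow(106, Rational(1, 2))) ≈ Mul(113.25, I))
Add(Function('m')(158), Mul(-1, z)) = Add(1, Mul(-1, Mul(11, I, Pow(106, Rational(1, 2))))) = Add(1, Mul(-11, I, Pow(106, Rational(1, 2))))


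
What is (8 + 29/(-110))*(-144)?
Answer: -61272/55 ≈ -1114.0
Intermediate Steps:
(8 + 29/(-110))*(-144) = (8 + 29*(-1/110))*(-144) = (8 - 29/110)*(-144) = (851/110)*(-144) = -61272/55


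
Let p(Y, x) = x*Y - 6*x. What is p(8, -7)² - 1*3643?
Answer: -3447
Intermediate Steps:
p(Y, x) = -6*x + Y*x (p(Y, x) = Y*x - 6*x = -6*x + Y*x)
p(8, -7)² - 1*3643 = (-7*(-6 + 8))² - 1*3643 = (-7*2)² - 3643 = (-14)² - 3643 = 196 - 3643 = -3447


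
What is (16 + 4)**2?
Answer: 400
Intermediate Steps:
(16 + 4)**2 = 20**2 = 400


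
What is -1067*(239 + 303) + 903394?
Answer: 325080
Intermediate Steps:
-1067*(239 + 303) + 903394 = -1067*542 + 903394 = -578314 + 903394 = 325080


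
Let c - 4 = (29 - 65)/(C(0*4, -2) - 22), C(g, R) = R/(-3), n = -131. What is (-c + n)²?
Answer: 4782969/256 ≈ 18683.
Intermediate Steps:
C(g, R) = -R/3 (C(g, R) = R*(-⅓) = -R/3)
c = 91/16 (c = 4 + (29 - 65)/(-⅓*(-2) - 22) = 4 - 36/(⅔ - 22) = 4 - 36/(-64/3) = 4 - 36*(-3/64) = 4 + 27/16 = 91/16 ≈ 5.6875)
(-c + n)² = (-1*91/16 - 131)² = (-91/16 - 131)² = (-2187/16)² = 4782969/256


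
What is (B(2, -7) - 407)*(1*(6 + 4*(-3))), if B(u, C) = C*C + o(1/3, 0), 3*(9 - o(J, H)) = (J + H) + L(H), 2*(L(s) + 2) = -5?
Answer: 6257/3 ≈ 2085.7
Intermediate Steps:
L(s) = -9/2 (L(s) = -2 + (1/2)*(-5) = -2 - 5/2 = -9/2)
o(J, H) = 21/2 - H/3 - J/3 (o(J, H) = 9 - ((J + H) - 9/2)/3 = 9 - ((H + J) - 9/2)/3 = 9 - (-9/2 + H + J)/3 = 9 + (3/2 - H/3 - J/3) = 21/2 - H/3 - J/3)
B(u, C) = 187/18 + C**2 (B(u, C) = C*C + (21/2 - 1/3*0 - 1/3/3) = C**2 + (21/2 + 0 - 1/3*1/3) = C**2 + (21/2 + 0 - 1/9) = C**2 + 187/18 = 187/18 + C**2)
(B(2, -7) - 407)*(1*(6 + 4*(-3))) = ((187/18 + (-7)**2) - 407)*(1*(6 + 4*(-3))) = ((187/18 + 49) - 407)*(1*(6 - 12)) = (1069/18 - 407)*(1*(-6)) = -6257/18*(-6) = 6257/3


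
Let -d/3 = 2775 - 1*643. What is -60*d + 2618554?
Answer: 3002314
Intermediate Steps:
d = -6396 (d = -3*(2775 - 1*643) = -3*(2775 - 643) = -3*2132 = -6396)
-60*d + 2618554 = -60*(-6396) + 2618554 = 383760 + 2618554 = 3002314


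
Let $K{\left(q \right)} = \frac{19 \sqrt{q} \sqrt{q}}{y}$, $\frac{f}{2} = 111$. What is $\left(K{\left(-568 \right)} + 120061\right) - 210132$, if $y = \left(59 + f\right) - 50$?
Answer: $- \frac{20817193}{231} \approx -90118.0$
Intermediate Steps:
$f = 222$ ($f = 2 \cdot 111 = 222$)
$y = 231$ ($y = \left(59 + 222\right) - 50 = 281 - 50 = 231$)
$K{\left(q \right)} = \frac{19 q}{231}$ ($K{\left(q \right)} = \frac{19 \sqrt{q} \sqrt{q}}{231} = 19 q \frac{1}{231} = \frac{19 q}{231}$)
$\left(K{\left(-568 \right)} + 120061\right) - 210132 = \left(\frac{19}{231} \left(-568\right) + 120061\right) - 210132 = \left(- \frac{10792}{231} + 120061\right) - 210132 = \frac{27723299}{231} - 210132 = - \frac{20817193}{231}$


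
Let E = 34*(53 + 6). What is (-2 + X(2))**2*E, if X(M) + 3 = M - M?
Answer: 50150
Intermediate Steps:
X(M) = -3 (X(M) = -3 + (M - M) = -3 + 0 = -3)
E = 2006 (E = 34*59 = 2006)
(-2 + X(2))**2*E = (-2 - 3)**2*2006 = (-5)**2*2006 = 25*2006 = 50150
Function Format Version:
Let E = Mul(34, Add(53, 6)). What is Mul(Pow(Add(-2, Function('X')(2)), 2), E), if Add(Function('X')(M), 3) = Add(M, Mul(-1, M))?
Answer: 50150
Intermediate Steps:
Function('X')(M) = -3 (Function('X')(M) = Add(-3, Add(M, Mul(-1, M))) = Add(-3, 0) = -3)
E = 2006 (E = Mul(34, 59) = 2006)
Mul(Pow(Add(-2, Function('X')(2)), 2), E) = Mul(Pow(Add(-2, -3), 2), 2006) = Mul(Pow(-5, 2), 2006) = Mul(25, 2006) = 50150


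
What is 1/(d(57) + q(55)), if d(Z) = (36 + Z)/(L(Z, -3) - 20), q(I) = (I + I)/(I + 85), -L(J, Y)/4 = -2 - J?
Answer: 504/613 ≈ 0.82219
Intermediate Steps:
L(J, Y) = 8 + 4*J (L(J, Y) = -4*(-2 - J) = 8 + 4*J)
q(I) = 2*I/(85 + I) (q(I) = (2*I)/(85 + I) = 2*I/(85 + I))
d(Z) = (36 + Z)/(-12 + 4*Z) (d(Z) = (36 + Z)/((8 + 4*Z) - 20) = (36 + Z)/(-12 + 4*Z))
1/(d(57) + q(55)) = 1/((36 + 57)/(4*(-3 + 57)) + 2*55/(85 + 55)) = 1/((¼)*93/54 + 2*55/140) = 1/((¼)*(1/54)*93 + 2*55*(1/140)) = 1/(31/72 + 11/14) = 1/(613/504) = 504/613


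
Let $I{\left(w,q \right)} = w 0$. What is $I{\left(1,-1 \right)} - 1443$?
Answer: $-1443$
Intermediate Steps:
$I{\left(w,q \right)} = 0$
$I{\left(1,-1 \right)} - 1443 = 0 - 1443 = -1443$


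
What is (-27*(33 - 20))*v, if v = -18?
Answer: 6318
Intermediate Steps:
(-27*(33 - 20))*v = -27*(33 - 20)*(-18) = -27*13*(-18) = -351*(-18) = 6318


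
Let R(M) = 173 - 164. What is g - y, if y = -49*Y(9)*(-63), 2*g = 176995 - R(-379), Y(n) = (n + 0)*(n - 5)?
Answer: -22639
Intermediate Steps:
R(M) = 9
Y(n) = n*(-5 + n)
g = 88493 (g = (176995 - 1*9)/2 = (176995 - 9)/2 = (1/2)*176986 = 88493)
y = 111132 (y = -441*(-5 + 9)*(-63) = -441*4*(-63) = -49*36*(-63) = -1764*(-63) = 111132)
g - y = 88493 - 1*111132 = 88493 - 111132 = -22639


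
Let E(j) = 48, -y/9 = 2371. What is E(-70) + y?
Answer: -21291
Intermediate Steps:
y = -21339 (y = -9*2371 = -21339)
E(-70) + y = 48 - 21339 = -21291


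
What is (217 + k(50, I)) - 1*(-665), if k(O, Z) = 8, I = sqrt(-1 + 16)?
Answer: 890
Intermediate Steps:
I = sqrt(15) ≈ 3.8730
(217 + k(50, I)) - 1*(-665) = (217 + 8) - 1*(-665) = 225 + 665 = 890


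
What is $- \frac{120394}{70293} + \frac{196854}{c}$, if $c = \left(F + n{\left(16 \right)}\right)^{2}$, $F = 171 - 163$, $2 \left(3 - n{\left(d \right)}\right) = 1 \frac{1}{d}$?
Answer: $\frac{1572747173126}{962240877} \approx 1634.5$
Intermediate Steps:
$n{\left(d \right)} = 3 - \frac{1}{2 d}$ ($n{\left(d \right)} = 3 - \frac{1 \frac{1}{d}}{2} = 3 - \frac{1}{2 d}$)
$F = 8$
$c = \frac{123201}{1024}$ ($c = \left(8 + \left(3 - \frac{1}{2 \cdot 16}\right)\right)^{2} = \left(8 + \left(3 - \frac{1}{32}\right)\right)^{2} = \left(8 + \frac{95}{32}\right)^{2} = \left(\frac{351}{32}\right)^{2} = \frac{123201}{1024} \approx 120.31$)
$- \frac{120394}{70293} + \frac{196854}{c} = - \frac{120394}{70293} + \frac{196854}{\frac{123201}{1024}} = \left(-120394\right) \frac{1}{70293} + 196854 \cdot \frac{1024}{123201} = - \frac{120394}{70293} + \frac{67192832}{41067} = \frac{1572747173126}{962240877}$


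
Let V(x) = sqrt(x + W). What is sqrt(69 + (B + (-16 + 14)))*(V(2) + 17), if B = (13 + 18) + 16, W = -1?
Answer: 18*sqrt(114) ≈ 192.19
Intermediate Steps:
B = 47 (B = 31 + 16 = 47)
V(x) = sqrt(-1 + x) (V(x) = sqrt(x - 1) = sqrt(-1 + x))
sqrt(69 + (B + (-16 + 14)))*(V(2) + 17) = sqrt(69 + (47 + (-16 + 14)))*(sqrt(-1 + 2) + 17) = sqrt(69 + (47 - 2))*(sqrt(1) + 17) = sqrt(69 + 45)*(1 + 17) = sqrt(114)*18 = 18*sqrt(114)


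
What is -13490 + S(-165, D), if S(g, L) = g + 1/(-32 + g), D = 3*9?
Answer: -2690036/197 ≈ -13655.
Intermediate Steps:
D = 27
-13490 + S(-165, D) = -13490 + (1 + (-165)**2 - 32*(-165))/(-32 - 165) = -13490 + (1 + 27225 + 5280)/(-197) = -13490 - 1/197*32506 = -13490 - 32506/197 = -2690036/197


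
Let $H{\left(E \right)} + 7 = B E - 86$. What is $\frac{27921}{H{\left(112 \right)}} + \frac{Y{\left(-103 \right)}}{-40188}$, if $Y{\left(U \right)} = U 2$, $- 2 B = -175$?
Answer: $\frac{33061435}{11473674} \approx 2.8815$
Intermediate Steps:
$B = \frac{175}{2}$ ($B = \left(- \frac{1}{2}\right) \left(-175\right) = \frac{175}{2} \approx 87.5$)
$Y{\left(U \right)} = 2 U$
$H{\left(E \right)} = -93 + \frac{175 E}{2}$ ($H{\left(E \right)} = -7 + \left(\frac{175 E}{2} - 86\right) = -7 + \left(-86 + \frac{175 E}{2}\right) = -93 + \frac{175 E}{2}$)
$\frac{27921}{H{\left(112 \right)}} + \frac{Y{\left(-103 \right)}}{-40188} = \frac{27921}{-93 + \frac{175}{2} \cdot 112} + \frac{2 \left(-103\right)}{-40188} = \frac{27921}{-93 + 9800} - - \frac{103}{20094} = \frac{27921}{9707} + \frac{103}{20094} = \frac{33061435}{11473674}$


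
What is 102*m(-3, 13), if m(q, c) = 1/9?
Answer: 34/3 ≈ 11.333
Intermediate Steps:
m(q, c) = ⅑
102*m(-3, 13) = 102*(⅑) = 34/3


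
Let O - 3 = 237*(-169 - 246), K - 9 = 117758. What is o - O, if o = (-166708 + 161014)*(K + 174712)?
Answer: -1665277074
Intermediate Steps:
K = 117767 (K = 9 + 117758 = 117767)
o = -1665375426 (o = (-166708 + 161014)*(117767 + 174712) = -5694*292479 = -1665375426)
O = -98352 (O = 3 + 237*(-169 - 246) = 3 + 237*(-415) = 3 - 98355 = -98352)
o - O = -1665375426 - 1*(-98352) = -1665375426 + 98352 = -1665277074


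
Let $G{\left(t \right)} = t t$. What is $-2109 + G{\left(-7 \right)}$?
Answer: $-2060$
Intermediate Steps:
$G{\left(t \right)} = t^{2}$
$-2109 + G{\left(-7 \right)} = -2109 + \left(-7\right)^{2} = -2109 + 49 = -2060$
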